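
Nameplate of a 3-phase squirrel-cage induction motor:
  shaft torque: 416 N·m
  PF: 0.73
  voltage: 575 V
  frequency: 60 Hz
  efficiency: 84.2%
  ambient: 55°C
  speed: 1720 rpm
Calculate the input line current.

ω = 2π×1720/60 = 180.1 rad/s; P_out = τω = 416 × 180.1 = 74922 W
P_in = P_out / η = 74922 / 0.842 = 88981 W
I_L = P_in / (√3·V_L·cosφ) = 88981 / (1.732 × 575 × 0.73) = 122 A

122 A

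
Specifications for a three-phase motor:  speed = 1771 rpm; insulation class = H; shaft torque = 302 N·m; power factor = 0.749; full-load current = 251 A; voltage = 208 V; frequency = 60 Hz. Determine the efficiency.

82.7 %

ω = 2π × 1771/60 = 185.5 rad/s; P_out = τω = 302 × 185.5 = 56021 W
P_in = √3·V_L·I_L·cosφ = 1.732 × 208 × 251 × 0.749 = 67728 W
η = P_out / P_in = 56021 / 67728 = 0.827 = 82.7%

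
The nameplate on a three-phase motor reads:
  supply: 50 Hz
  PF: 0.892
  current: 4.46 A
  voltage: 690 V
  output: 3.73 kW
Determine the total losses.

P_in = √3·V·I·cosφ = 1.732×690×4.46×0.892 = 4754 W
P_out = 3730 W
Losses = P_in − P_out = 4754 − 3730 = 1024 W

1.02 kW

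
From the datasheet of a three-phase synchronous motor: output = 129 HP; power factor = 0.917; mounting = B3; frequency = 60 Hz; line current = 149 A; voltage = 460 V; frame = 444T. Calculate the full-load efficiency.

88.4 %

P_out = 129 × 746 = 96234 W
P_in = √3·V_L·I_L·cosφ = 1.732 × 460 × 149 × 0.917 = 108858 W
η = P_out / P_in = 96234 / 108858 = 0.884 = 88.4%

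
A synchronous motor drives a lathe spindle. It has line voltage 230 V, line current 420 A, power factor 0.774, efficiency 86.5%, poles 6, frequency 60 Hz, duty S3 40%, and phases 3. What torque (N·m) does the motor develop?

891 N·m

P_in = √3·V·I·cosφ = 1.732 × 230 × 420 × 0.774 = 129499 W
P_out = η·P_in = 0.865 × 129499 = 112017 W
n = n_s = 120×60/6 = 1200 rpm (synchronous)
ω = 2π×1200/60 = 125.7 rad/s
τ = P_out/ω = 112017/125.7 = 891 N·m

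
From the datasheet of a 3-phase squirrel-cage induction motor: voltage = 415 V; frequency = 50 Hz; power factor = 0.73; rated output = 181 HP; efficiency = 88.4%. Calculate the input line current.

291 A

P_out = 181 × 746 = 135026 W
P_in = P_out / η = 135026 / 0.884 = 152744 W
I_L = P_in / (√3·V_L·cosφ) = 152744 / (1.732 × 415 × 0.73) = 291 A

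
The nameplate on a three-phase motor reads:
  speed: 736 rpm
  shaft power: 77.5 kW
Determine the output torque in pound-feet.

ω = 2π × 736/60 = 77.07 rad/s
τ = P/ω = 77500/77.07 = 1006 N·m
In lb·ft: 1006/1.356 = 742 lb·ft

742 lb·ft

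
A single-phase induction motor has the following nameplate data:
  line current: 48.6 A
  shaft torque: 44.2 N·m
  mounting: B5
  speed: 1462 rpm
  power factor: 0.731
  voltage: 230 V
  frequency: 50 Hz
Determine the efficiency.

82.8 %

ω = 2π × 1462/60 = 153.1 rad/s; P_out = τω = 44.2 × 153.1 = 6767 W
P_in = V·I·cosφ = 230 × 48.6 × 0.731 = 8171 W
η = P_out / P_in = 6767 / 8171 = 0.828 = 82.8%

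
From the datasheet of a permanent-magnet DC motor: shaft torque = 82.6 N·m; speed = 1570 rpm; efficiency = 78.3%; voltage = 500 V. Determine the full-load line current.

ω = 2π×1570/60 = 164.4 rad/s; P_out = τω = 82.6 × 164.4 = 13579 W
P_in = P_out / η = 13579 / 0.783 = 17342 W
I = P_in / V = 17342 / 500 = 34.7 A

34.7 A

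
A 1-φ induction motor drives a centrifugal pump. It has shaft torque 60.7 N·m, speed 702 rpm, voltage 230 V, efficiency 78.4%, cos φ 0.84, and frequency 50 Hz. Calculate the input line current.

ω = 2π×702/60 = 73.51 rad/s; P_out = τω = 60.7 × 73.51 = 4462 W
P_in = P_out / η = 4462 / 0.784 = 5691 W
I = P_in / (V·cosφ) = 5691 / (230 × 0.84) = 29.5 A

29.5 A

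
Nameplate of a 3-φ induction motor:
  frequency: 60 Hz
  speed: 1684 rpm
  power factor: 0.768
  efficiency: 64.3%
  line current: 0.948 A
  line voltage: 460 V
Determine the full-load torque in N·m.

2.12 N·m

P_in = √3·V·I·cosφ = 1.732 × 460 × 0.948 × 0.768 = 580 W
P_out = η·P_in = 0.643 × 580 = 373 W
n = 1684 rpm
ω = 2π×1684/60 = 176.3 rad/s
τ = P_out/ω = 373/176.3 = 2.12 N·m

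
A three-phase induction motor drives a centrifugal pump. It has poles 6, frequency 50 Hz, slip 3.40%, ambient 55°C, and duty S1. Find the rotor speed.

n_s = 120f/p = 120×50/6 = 1000 rpm
n = n_s(1 − s) = 1000 × (1 − 0.034) = 966 rpm

966 rpm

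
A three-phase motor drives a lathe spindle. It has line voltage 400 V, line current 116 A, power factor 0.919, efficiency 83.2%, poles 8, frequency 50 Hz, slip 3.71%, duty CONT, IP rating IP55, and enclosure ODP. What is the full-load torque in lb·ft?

599 lb·ft

P_in = √3·V·I·cosφ = 1.732 × 400 × 116 × 0.919 = 73855 W
P_out = η·P_in = 0.832 × 73855 = 61447 W
n_s = 120×50/8 = 750 rpm; n = 750×(1−0.0371) = 722 rpm
ω = 2π×722/60 = 75.61 rad/s
τ = P_out/ω = 61447/75.61 = 812.7 N·m
In lb·ft: 812.7/1.356 = 599 lb·ft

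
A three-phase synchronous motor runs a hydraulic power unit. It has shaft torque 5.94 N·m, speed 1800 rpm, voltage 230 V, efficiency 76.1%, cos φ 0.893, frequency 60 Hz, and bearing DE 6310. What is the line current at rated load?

ω = 2π×1800/60 = 188.5 rad/s; P_out = τω = 5.94 × 188.5 = 1120 W
P_in = P_out / η = 1120 / 0.761 = 1472 W
I_L = P_in / (√3·V_L·cosφ) = 1472 / (1.732 × 230 × 0.893) = 4.14 A

4.14 A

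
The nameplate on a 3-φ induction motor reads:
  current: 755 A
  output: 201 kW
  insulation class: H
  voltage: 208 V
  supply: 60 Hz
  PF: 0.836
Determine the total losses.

P_in = √3·V·I·cosφ = 1.732×208×755×0.836 = 227386 W
P_out = 201000 W
Losses = P_in − P_out = 227386 − 201000 = 26386 W

26400 W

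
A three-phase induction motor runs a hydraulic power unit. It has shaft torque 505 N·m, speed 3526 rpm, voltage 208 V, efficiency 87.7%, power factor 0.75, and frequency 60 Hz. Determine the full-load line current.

ω = 2π×3526/60 = 369.2 rad/s; P_out = τω = 505 × 369.2 = 186446 W
P_in = P_out / η = 186446 / 0.877 = 212595 W
I_L = P_in / (√3·V_L·cosφ) = 212595 / (1.732 × 208 × 0.75) = 787 A

787 A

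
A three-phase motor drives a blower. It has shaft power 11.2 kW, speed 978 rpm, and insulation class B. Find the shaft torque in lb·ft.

ω = 2π × 978/60 = 102.4 rad/s
τ = P/ω = 11200/102.4 = 109.4 N·m
In lb·ft: 109.4/1.356 = 80.7 lb·ft

80.7 lb·ft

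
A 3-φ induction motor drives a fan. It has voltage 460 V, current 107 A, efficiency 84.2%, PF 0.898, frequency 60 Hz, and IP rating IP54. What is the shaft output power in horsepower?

86.4 HP

P_in = √3·V·I·cosφ = 1.732 × 460 × 107 × 0.898 = 76554 W
P_out = η·P_in = 0.842 × 76554 = 64458 W
= 64458/746 = 86.4 HP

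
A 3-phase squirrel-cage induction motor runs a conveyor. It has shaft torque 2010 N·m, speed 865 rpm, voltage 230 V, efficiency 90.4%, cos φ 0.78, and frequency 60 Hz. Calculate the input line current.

648 A

ω = 2π×865/60 = 90.58 rad/s; P_out = τω = 2010 × 90.58 = 182066 W
P_in = P_out / η = 182066 / 0.904 = 201400 W
I_L = P_in / (√3·V_L·cosφ) = 201400 / (1.732 × 230 × 0.78) = 648 A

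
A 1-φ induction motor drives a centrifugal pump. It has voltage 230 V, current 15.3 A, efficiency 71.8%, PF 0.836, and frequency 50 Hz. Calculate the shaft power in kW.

P_in = V·I·cosφ = 230 × 15.3 × 0.836 = 2942 W
P_out = η·P_in = 0.718 × 2942 = 2112 W

2.11 kW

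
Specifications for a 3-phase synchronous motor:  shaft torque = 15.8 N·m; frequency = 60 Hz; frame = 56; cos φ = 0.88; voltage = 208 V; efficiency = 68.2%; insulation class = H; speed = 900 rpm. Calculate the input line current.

6.89 A

ω = 2π×900/60 = 94.25 rad/s; P_out = τω = 15.8 × 94.25 = 1489 W
P_in = P_out / η = 1489 / 0.682 = 2183 W
I_L = P_in / (√3·V_L·cosφ) = 2183 / (1.732 × 208 × 0.88) = 6.89 A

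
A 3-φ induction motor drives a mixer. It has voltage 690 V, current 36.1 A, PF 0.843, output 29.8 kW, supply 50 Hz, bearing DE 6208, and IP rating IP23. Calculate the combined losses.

P_in = √3·V·I·cosφ = 1.732×690×36.1×0.843 = 36369 W
P_out = 29800 W
Losses = P_in − P_out = 36369 − 29800 = 6569 W

6570 W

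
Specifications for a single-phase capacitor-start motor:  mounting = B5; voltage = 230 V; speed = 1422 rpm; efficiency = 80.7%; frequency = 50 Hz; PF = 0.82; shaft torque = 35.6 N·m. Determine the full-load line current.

34.8 A

ω = 2π×1422/60 = 148.9 rad/s; P_out = τω = 35.6 × 148.9 = 5301 W
P_in = P_out / η = 5301 / 0.807 = 6569 W
I = P_in / (V·cosφ) = 6569 / (230 × 0.82) = 34.8 A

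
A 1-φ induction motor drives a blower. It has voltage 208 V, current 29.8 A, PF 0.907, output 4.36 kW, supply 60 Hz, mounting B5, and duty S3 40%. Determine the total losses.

1260 W

P_in = V·I·cosφ = 208×29.8×0.907 = 5622 W
P_out = 4360 W
Losses = P_in − P_out = 5622 − 4360 = 1262 W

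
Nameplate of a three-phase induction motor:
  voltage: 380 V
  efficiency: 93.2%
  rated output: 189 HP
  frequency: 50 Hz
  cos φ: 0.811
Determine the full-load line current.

P_out = 189 × 746 = 140994 W
P_in = P_out / η = 140994 / 0.932 = 151281 W
I_L = P_in / (√3·V_L·cosφ) = 151281 / (1.732 × 380 × 0.811) = 283 A

283 A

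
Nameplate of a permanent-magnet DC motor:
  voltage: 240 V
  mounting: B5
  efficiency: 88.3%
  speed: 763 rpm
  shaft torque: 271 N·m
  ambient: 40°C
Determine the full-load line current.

102 A

ω = 2π×763/60 = 79.9 rad/s; P_out = τω = 271 × 79.9 = 21653 W
P_in = P_out / η = 21653 / 0.883 = 24522 W
I = P_in / V = 24522 / 240 = 102 A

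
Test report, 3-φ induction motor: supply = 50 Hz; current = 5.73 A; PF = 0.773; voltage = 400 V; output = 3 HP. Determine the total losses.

831 W

P_in = √3·V·I·cosφ = 1.732×400×5.73×0.773 = 3069 W
P_out = 3×746 = 2238 W
Losses = P_in − P_out = 3069 − 2238 = 831 W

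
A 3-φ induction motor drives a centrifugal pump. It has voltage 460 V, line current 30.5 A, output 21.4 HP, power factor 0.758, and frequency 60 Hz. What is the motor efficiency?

P_out = 21.4 × 746 = 15964 W
P_in = √3·V_L·I_L·cosφ = 1.732 × 460 × 30.5 × 0.758 = 18419 W
η = P_out / P_in = 15964 / 18419 = 0.867 = 86.7%

86.7 %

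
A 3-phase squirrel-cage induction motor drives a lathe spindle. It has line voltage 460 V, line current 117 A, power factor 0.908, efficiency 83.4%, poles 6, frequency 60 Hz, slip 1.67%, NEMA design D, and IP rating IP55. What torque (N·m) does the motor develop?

571 N·m

P_in = √3·V·I·cosφ = 1.732 × 460 × 117 × 0.908 = 84640 W
P_out = η·P_in = 0.834 × 84640 = 70590 W
n_s = 120×60/6 = 1200 rpm; n = 1200×(1−0.0167) = 1180 rpm
ω = 2π×1180/60 = 123.6 rad/s
τ = P_out/ω = 70590/123.6 = 571 N·m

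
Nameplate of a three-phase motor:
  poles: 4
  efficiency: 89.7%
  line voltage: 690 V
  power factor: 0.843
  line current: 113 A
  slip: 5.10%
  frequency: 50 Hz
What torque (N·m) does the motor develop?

685 N·m

P_in = √3·V·I·cosφ = 1.732 × 690 × 113 × 0.843 = 113842 W
P_out = η·P_in = 0.897 × 113842 = 102116 W
n_s = 120×50/4 = 1500 rpm; n = 1500×(1−0.051) = 1424 rpm
ω = 2π×1424/60 = 149.1 rad/s
τ = P_out/ω = 102116/149.1 = 685 N·m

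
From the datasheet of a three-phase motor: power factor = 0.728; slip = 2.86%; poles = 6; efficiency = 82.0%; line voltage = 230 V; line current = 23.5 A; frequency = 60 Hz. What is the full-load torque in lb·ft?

33.8 lb·ft

P_in = √3·V·I·cosφ = 1.732 × 230 × 23.5 × 0.728 = 6815 W
P_out = η·P_in = 0.82 × 6815 = 5588 W
n_s = 120×60/6 = 1200 rpm; n = 1200×(1−0.0286) = 1166 rpm
ω = 2π×1166/60 = 122.1 rad/s
τ = P_out/ω = 5588/122.1 = 45.77 N·m
In lb·ft: 45.77/1.356 = 33.8 lb·ft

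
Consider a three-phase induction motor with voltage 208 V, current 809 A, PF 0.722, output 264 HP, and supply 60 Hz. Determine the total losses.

13.5 kW

P_in = √3·V·I·cosφ = 1.732×208×809×0.722 = 210425 W
P_out = 264×746 = 196944 W
Losses = P_in − P_out = 210425 − 196944 = 13481 W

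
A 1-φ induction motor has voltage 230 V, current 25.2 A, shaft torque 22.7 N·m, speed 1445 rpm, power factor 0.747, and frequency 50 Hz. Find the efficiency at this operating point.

ω = 2π × 1445/60 = 151.3 rad/s; P_out = τω = 22.7 × 151.3 = 3435 W
P_in = V·I·cosφ = 230 × 25.2 × 0.747 = 4330 W
η = P_out / P_in = 3435 / 4330 = 0.793 = 79.3%

79.3 %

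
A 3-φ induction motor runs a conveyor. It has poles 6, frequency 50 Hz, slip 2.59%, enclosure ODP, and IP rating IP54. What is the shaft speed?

n_s = 120f/p = 120×50/6 = 1000 rpm
n = n_s(1 − s) = 1000 × (1 − 0.0259) = 974 rpm

974 rpm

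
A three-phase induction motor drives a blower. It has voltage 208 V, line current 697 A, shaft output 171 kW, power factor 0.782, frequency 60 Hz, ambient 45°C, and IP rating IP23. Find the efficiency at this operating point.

P_out = 171 kW = 171000 W
P_in = √3·V_L·I_L·cosφ = 1.732 × 208 × 697 × 0.782 = 196359 W
η = P_out / P_in = 171000 / 196359 = 0.871 = 87.1%

87.1 %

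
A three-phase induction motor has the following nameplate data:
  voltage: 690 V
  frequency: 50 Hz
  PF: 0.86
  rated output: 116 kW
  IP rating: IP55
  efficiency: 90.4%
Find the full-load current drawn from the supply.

125 A

P_out = 116 kW = 116000 W
P_in = P_out / η = 116000 / 0.904 = 128319 W
I_L = P_in / (√3·V_L·cosφ) = 128319 / (1.732 × 690 × 0.86) = 125 A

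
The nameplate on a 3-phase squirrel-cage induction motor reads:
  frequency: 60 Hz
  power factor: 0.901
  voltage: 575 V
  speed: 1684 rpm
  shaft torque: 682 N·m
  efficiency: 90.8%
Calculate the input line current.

148 A

ω = 2π×1684/60 = 176.3 rad/s; P_out = τω = 682 × 176.3 = 120237 W
P_in = P_out / η = 120237 / 0.908 = 132420 W
I_L = P_in / (√3·V_L·cosφ) = 132420 / (1.732 × 575 × 0.901) = 148 A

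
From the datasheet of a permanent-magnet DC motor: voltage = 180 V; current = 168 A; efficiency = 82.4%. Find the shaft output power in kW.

P_in = V·I = 180 × 168 = 30240 W
P_out = η·P_in = 0.824 × 30240 = 24918 W

24.9 kW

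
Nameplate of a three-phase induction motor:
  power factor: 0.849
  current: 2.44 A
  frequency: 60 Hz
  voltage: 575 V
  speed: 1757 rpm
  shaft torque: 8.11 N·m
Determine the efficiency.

ω = 2π × 1757/60 = 184 rad/s; P_out = τω = 8.11 × 184 = 1492 W
P_in = √3·V_L·I_L·cosφ = 1.732 × 575 × 2.44 × 0.849 = 2063 W
η = P_out / P_in = 1492 / 2063 = 0.723 = 72.3%

72.3 %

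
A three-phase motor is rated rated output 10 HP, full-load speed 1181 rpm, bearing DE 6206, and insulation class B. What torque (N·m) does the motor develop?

60.3 N·m

P_out = 10 × 746 = 7460 W
ω = 2π × 1181/60 = 123.7 rad/s
τ = P_out/ω = 7460/123.7 = 60.3 N·m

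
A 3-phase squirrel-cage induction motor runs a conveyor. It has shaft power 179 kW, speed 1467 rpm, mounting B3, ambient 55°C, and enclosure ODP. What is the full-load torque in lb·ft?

ω = 2π × 1467/60 = 153.6 rad/s
τ = P/ω = 179000/153.6 = 1165 N·m
In lb·ft: 1165/1.356 = 859 lb·ft

859 lb·ft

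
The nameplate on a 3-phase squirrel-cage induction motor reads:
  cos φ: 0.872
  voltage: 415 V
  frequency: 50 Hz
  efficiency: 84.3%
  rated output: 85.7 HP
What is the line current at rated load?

P_out = 85.7 × 746 = 63932 W
P_in = P_out / η = 63932 / 0.843 = 75839 W
I_L = P_in / (√3·V_L·cosφ) = 75839 / (1.732 × 415 × 0.872) = 121 A

121 A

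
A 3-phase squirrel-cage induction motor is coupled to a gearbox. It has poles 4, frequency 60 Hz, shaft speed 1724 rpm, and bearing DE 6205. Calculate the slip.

4.2 %

n_s = 120f/p = 120×60/4 = 1800 rpm
s = (n_s − n)/n_s = (1800 − 1724)/1800 = 0.0422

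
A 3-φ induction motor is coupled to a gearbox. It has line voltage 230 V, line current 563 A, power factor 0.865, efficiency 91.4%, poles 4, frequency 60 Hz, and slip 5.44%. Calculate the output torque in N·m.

995 N·m

P_in = √3·V·I·cosφ = 1.732 × 230 × 563 × 0.865 = 193999 W
P_out = η·P_in = 0.914 × 193999 = 177315 W
n_s = 120×60/4 = 1800 rpm; n = 1800×(1−0.0544) = 1702 rpm
ω = 2π×1702/60 = 178.2 rad/s
τ = P_out/ω = 177315/178.2 = 995 N·m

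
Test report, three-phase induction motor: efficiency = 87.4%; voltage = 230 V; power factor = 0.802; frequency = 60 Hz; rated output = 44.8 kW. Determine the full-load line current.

P_out = 44.8 kW = 44800 W
P_in = P_out / η = 44800 / 0.874 = 51259 W
I_L = P_in / (√3·V_L·cosφ) = 51259 / (1.732 × 230 × 0.802) = 160 A

160 A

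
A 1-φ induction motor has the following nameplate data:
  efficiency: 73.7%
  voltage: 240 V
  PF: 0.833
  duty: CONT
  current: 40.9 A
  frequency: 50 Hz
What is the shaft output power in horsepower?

P_in = V·I·cosφ = 240 × 40.9 × 0.833 = 8177 W
P_out = η·P_in = 0.737 × 8177 = 6026 W
= 6026/746 = 8.08 HP

8.08 HP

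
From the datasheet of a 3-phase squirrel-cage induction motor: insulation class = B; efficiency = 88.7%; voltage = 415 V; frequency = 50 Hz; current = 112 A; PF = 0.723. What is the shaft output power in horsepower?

P_in = √3·V·I·cosφ = 1.732 × 415 × 112 × 0.723 = 58204 W
P_out = η·P_in = 0.887 × 58204 = 51627 W
= 51627/746 = 69.2 HP

69.2 HP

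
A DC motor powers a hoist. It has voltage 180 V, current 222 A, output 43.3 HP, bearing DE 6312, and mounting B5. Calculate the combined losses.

7660 W

P_in = V·I = 180×222 = 39960 W
P_out = 43.3×746 = 32302 W
Losses = P_in − P_out = 39960 − 32302 = 7658 W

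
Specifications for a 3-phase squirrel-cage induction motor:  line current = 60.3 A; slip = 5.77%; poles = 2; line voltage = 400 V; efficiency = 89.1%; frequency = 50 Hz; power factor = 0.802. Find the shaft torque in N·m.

101 N·m

P_in = √3·V·I·cosφ = 1.732 × 400 × 60.3 × 0.802 = 33504 W
P_out = η·P_in = 0.891 × 33504 = 29852 W
n_s = 120×50/2 = 3000 rpm; n = 3000×(1−0.0577) = 2827 rpm
ω = 2π×2827/60 = 296 rad/s
τ = P_out/ω = 29852/296 = 101 N·m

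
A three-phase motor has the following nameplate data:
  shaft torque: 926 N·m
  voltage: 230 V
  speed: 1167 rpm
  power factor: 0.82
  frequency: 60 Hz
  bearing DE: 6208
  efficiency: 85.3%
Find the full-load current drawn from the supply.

ω = 2π×1167/60 = 122.2 rad/s; P_out = τω = 926 × 122.2 = 113157 W
P_in = P_out / η = 113157 / 0.853 = 132658 W
I_L = P_in / (√3·V_L·cosφ) = 132658 / (1.732 × 230 × 0.82) = 406 A

406 A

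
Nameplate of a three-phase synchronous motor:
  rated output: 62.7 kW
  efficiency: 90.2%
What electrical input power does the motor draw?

69.5 kW

P_out = 62700 W
P_in = P_out/η = 62700/0.902 = 69512 W = 69.5 kW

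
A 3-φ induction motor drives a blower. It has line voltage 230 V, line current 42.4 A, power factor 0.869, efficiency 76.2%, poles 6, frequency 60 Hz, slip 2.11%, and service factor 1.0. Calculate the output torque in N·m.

90.9 N·m

P_in = √3·V·I·cosφ = 1.732 × 230 × 42.4 × 0.869 = 14678 W
P_out = η·P_in = 0.762 × 14678 = 11185 W
n_s = 120×60/6 = 1200 rpm; n = 1200×(1−0.0211) = 1175 rpm
ω = 2π×1175/60 = 123 rad/s
τ = P_out/ω = 11185/123 = 90.9 N·m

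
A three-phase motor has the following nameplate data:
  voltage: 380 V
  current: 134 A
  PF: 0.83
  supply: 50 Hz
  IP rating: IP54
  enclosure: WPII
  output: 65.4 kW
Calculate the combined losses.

P_in = √3·V·I·cosφ = 1.732×380×134×0.83 = 73201 W
P_out = 65400 W
Losses = P_in − P_out = 73201 − 65400 = 7801 W

7800 W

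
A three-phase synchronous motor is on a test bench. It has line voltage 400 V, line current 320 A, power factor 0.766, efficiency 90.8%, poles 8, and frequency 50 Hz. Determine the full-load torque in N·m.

P_in = √3·V·I·cosφ = 1.732 × 400 × 320 × 0.766 = 169819 W
P_out = η·P_in = 0.908 × 169819 = 154196 W
n = n_s = 120×50/8 = 750 rpm (synchronous)
ω = 2π×750/60 = 78.54 rad/s
τ = P_out/ω = 154196/78.54 = 1960 N·m

1960 N·m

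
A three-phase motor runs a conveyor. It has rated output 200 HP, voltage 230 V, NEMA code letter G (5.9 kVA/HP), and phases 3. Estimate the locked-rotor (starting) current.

2960 A

S_LR = 5.9 × 200 = 1180 kVA
I_LR = S_LR/(√3·V_L) = 1180000/(1.732×230) = 2960 A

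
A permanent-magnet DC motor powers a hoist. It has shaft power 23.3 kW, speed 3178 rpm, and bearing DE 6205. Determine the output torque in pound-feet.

ω = 2π × 3178/60 = 332.8 rad/s
τ = P/ω = 23300/332.8 = 70.01 N·m
In lb·ft: 70.01/1.356 = 51.6 lb·ft

51.6 lb·ft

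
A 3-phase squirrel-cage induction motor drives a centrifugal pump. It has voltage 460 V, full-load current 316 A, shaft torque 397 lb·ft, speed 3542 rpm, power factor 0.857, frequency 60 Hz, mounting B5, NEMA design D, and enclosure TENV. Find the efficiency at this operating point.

92.5 %

τ = 397 lb·ft × 1.356 = 538.3 N·m
ω = 2π × 3542/60 = 370.9 rad/s; P_out = τω = 538.3 × 370.9 = 199655 W
P_in = √3·V_L·I_L·cosφ = 1.732 × 460 × 316 × 0.857 = 215761 W
η = P_out / P_in = 199655 / 215761 = 0.925 = 92.5%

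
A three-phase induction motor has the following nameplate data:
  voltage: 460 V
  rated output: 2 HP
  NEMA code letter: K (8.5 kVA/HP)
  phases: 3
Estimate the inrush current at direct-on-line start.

21.3 A

S_LR = 8.5 × 2 = 17 kVA
I_LR = S_LR/(√3·V_L) = 17000/(1.732×460) = 21.3 A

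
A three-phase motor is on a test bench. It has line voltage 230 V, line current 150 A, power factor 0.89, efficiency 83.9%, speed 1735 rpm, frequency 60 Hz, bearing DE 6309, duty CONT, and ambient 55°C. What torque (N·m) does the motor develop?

246 N·m

P_in = √3·V·I·cosφ = 1.732 × 230 × 150 × 0.89 = 53181 W
P_out = η·P_in = 0.839 × 53181 = 44619 W
n = 1735 rpm
ω = 2π×1735/60 = 181.7 rad/s
τ = P_out/ω = 44619/181.7 = 246 N·m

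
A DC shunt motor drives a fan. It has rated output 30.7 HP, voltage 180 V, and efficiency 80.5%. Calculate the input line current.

P_out = 30.7 × 746 = 22902 W
P_in = P_out / η = 22902 / 0.805 = 28450 W
I = P_in / V = 28450 / 180 = 158 A

158 A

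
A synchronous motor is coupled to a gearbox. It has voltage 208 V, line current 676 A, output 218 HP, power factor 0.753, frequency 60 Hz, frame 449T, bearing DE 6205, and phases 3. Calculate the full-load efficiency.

88.7 %

P_out = 218 × 746 = 162628 W
P_in = √3·V_L·I_L·cosφ = 1.732 × 208 × 676 × 0.753 = 183380 W
η = P_out / P_in = 162628 / 183380 = 0.887 = 88.7%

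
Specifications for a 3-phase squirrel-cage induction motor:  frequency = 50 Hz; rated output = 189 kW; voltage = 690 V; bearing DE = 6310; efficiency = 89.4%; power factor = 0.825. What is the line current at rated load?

214 A

P_out = 189 kW = 189000 W
P_in = P_out / η = 189000 / 0.894 = 211409 W
I_L = P_in / (√3·V_L·cosφ) = 211409 / (1.732 × 690 × 0.825) = 214 A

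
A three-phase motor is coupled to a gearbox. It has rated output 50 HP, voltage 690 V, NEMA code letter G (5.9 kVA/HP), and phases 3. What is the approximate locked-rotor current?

S_LR = 5.9 × 50 = 295 kVA
I_LR = S_LR/(√3·V_L) = 295000/(1.732×690) = 247 A

247 A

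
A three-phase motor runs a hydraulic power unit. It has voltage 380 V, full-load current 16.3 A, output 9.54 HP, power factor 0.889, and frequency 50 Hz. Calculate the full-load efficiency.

P_out = 9.54 × 746 = 7117 W
P_in = √3·V_L·I_L·cosφ = 1.732 × 380 × 16.3 × 0.889 = 9537 W
η = P_out / P_in = 7117 / 9537 = 0.746 = 74.6%

74.6 %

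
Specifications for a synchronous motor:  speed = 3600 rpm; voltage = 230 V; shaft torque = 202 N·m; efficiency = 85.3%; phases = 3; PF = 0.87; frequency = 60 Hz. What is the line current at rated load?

ω = 2π×3600/60 = 377 rad/s; P_out = τω = 202 × 377 = 76154 W
P_in = P_out / η = 76154 / 0.853 = 89278 W
I_L = P_in / (√3·V_L·cosφ) = 89278 / (1.732 × 230 × 0.87) = 258 A

258 A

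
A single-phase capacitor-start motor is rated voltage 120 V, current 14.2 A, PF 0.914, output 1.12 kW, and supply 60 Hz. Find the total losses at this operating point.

437 W

P_in = V·I·cosφ = 120×14.2×0.914 = 1557 W
P_out = 1120 W
Losses = P_in − P_out = 1557 − 1120 = 437 W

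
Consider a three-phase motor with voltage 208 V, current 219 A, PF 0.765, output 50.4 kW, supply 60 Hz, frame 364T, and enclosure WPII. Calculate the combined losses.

P_in = √3·V·I·cosφ = 1.732×208×219×0.765 = 60355 W
P_out = 50400 W
Losses = P_in − P_out = 60355 − 50400 = 9955 W

9960 W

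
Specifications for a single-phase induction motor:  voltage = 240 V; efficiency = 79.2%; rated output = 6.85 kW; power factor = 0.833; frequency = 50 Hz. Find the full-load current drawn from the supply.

43.3 A

P_out = 6.85 kW = 6850 W
P_in = P_out / η = 6850 / 0.792 = 8649 W
I = P_in / (V·cosφ) = 8649 / (240 × 0.833) = 43.3 A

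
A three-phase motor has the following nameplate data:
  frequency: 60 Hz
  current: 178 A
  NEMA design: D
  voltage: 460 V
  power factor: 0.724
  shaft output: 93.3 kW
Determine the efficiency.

P_out = 93.3 kW = 93300 W
P_in = √3·V_L·I_L·cosφ = 1.732 × 460 × 178 × 0.724 = 102675 W
η = P_out / P_in = 93300 / 102675 = 0.909 = 90.9%

90.9 %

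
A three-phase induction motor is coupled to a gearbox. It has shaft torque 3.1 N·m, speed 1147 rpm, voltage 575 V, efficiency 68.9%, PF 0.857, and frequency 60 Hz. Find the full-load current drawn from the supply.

ω = 2π×1147/60 = 120.1 rad/s; P_out = τω = 3.1 × 120.1 = 372 W
P_in = P_out / η = 372 / 0.689 = 540 W
I_L = P_in / (√3·V_L·cosφ) = 540 / (1.732 × 575 × 0.857) = 0.633 A

0.633 A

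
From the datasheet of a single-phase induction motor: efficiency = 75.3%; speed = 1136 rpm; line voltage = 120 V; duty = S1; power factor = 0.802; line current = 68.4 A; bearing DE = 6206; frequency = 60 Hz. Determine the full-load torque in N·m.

41.7 N·m

P_in = V·I·cosφ = 120 × 68.4 × 0.802 = 6583 W
P_out = η·P_in = 0.753 × 6583 = 4957 W
n = 1136 rpm
ω = 2π×1136/60 = 119 rad/s
τ = P_out/ω = 4957/119 = 41.7 N·m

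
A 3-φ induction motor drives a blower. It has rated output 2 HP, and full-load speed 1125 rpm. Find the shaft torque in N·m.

12.7 N·m

P_out = 2 × 746 = 1492 W
ω = 2π × 1125/60 = 117.8 rad/s
τ = P_out/ω = 1492/117.8 = 12.7 N·m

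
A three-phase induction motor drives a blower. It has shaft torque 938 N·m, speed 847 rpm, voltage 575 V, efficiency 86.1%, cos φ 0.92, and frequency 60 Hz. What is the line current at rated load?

ω = 2π×847/60 = 88.7 rad/s; P_out = τω = 938 × 88.7 = 83201 W
P_in = P_out / η = 83201 / 0.861 = 96633 W
I_L = P_in / (√3·V_L·cosφ) = 96633 / (1.732 × 575 × 0.92) = 105 A

105 A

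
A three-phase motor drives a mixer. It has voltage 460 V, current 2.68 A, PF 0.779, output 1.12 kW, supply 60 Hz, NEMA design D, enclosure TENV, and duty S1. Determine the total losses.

543 W

P_in = √3·V·I·cosφ = 1.732×460×2.68×0.779 = 1663 W
P_out = 1120 W
Losses = P_in − P_out = 1663 − 1120 = 543 W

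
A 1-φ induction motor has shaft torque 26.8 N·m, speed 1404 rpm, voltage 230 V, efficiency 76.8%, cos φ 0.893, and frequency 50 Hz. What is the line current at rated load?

25 A

ω = 2π×1404/60 = 147 rad/s; P_out = τω = 26.8 × 147 = 3940 W
P_in = P_out / η = 3940 / 0.768 = 5130 W
I = P_in / (V·cosφ) = 5130 / (230 × 0.893) = 25 A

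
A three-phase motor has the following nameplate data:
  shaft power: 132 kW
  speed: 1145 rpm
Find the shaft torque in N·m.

ω = 2π × 1145/60 = 119.9 rad/s
τ = P/ω = 132000/119.9 = 1100 N·m

1100 N·m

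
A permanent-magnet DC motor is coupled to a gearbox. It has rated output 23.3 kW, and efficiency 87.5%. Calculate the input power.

P_out = 23300 W
P_in = P_out/η = 23300/0.875 = 26629 W = 26.6 kW

26.6 kW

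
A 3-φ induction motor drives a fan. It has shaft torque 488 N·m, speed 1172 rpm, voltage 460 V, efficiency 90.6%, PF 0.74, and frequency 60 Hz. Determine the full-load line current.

112 A

ω = 2π×1172/60 = 122.7 rad/s; P_out = τω = 488 × 122.7 = 59878 W
P_in = P_out / η = 59878 / 0.906 = 66091 W
I_L = P_in / (√3·V_L·cosφ) = 66091 / (1.732 × 460 × 0.74) = 112 A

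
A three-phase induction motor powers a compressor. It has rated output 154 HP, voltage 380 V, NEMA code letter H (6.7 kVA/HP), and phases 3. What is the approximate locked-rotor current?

1570 A

S_LR = 6.7 × 154 = 1031.8 kVA
I_LR = S_LR/(√3·V_L) = 1031800/(1.732×380) = 1570 A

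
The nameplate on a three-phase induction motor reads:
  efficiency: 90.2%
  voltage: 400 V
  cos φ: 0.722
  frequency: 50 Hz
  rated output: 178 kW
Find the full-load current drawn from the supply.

395 A

P_out = 178 kW = 178000 W
P_in = P_out / η = 178000 / 0.902 = 197339 W
I_L = P_in / (√3·V_L·cosφ) = 197339 / (1.732 × 400 × 0.722) = 395 A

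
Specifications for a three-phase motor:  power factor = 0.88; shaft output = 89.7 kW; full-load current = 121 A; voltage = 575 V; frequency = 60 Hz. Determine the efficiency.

84.6 %

P_out = 89.7 kW = 89700 W
P_in = √3·V_L·I_L·cosφ = 1.732 × 575 × 121 × 0.88 = 106043 W
η = P_out / P_in = 89700 / 106043 = 0.846 = 84.6%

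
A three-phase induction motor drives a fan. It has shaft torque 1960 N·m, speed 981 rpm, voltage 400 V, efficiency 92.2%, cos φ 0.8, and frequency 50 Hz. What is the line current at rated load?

ω = 2π×981/60 = 102.7 rad/s; P_out = τω = 1960 × 102.7 = 201292 W
P_in = P_out / η = 201292 / 0.922 = 218321 W
I_L = P_in / (√3·V_L·cosφ) = 218321 / (1.732 × 400 × 0.8) = 394 A

394 A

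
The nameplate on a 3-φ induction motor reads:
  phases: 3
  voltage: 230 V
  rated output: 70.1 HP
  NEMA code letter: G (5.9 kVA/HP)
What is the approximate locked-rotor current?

S_LR = 5.9 × 70.1 = 413.59 kVA
I_LR = S_LR/(√3·V_L) = 413590/(1.732×230) = 1040 A

1040 A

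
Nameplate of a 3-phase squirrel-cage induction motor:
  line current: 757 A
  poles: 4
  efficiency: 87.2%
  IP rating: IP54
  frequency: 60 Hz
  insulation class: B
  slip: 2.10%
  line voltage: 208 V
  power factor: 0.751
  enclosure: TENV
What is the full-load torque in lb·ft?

714 lb·ft

P_in = √3·V·I·cosφ = 1.732 × 208 × 757 × 0.751 = 204808 W
P_out = η·P_in = 0.872 × 204808 = 178593 W
n_s = 120×60/4 = 1800 rpm; n = 1800×(1−0.021) = 1762 rpm
ω = 2π×1762/60 = 184.5 rad/s
τ = P_out/ω = 178593/184.5 = 968 N·m
In lb·ft: 968/1.356 = 714 lb·ft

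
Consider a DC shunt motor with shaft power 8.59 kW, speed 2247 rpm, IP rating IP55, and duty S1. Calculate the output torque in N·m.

36.5 N·m

ω = 2π × 2247/60 = 235.3 rad/s
τ = P/ω = 8590/235.3 = 36.5 N·m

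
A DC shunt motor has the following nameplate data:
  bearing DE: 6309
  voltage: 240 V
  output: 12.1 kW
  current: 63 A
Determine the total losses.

3020 W

P_in = V·I = 240×63 = 15120 W
P_out = 12100 W
Losses = P_in − P_out = 15120 − 12100 = 3020 W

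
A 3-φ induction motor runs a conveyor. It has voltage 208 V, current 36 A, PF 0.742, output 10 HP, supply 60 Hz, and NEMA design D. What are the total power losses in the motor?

2160 W

P_in = √3·V·I·cosφ = 1.732×208×36×0.742 = 9623 W
P_out = 10×746 = 7460 W
Losses = P_in − P_out = 9623 − 7460 = 2163 W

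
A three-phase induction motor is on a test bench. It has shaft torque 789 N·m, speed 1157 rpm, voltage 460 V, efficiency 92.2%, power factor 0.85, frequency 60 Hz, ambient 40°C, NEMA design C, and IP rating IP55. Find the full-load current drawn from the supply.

ω = 2π×1157/60 = 121.2 rad/s; P_out = τω = 789 × 121.2 = 95627 W
P_in = P_out / η = 95627 / 0.922 = 103717 W
I_L = P_in / (√3·V_L·cosφ) = 103717 / (1.732 × 460 × 0.85) = 153 A

153 A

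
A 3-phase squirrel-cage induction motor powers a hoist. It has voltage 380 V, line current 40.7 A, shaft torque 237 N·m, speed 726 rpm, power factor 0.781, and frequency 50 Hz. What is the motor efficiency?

86.1 %

ω = 2π × 726/60 = 76.03 rad/s; P_out = τω = 237 × 76.03 = 18019 W
P_in = √3·V_L·I_L·cosφ = 1.732 × 380 × 40.7 × 0.781 = 20921 W
η = P_out / P_in = 18019 / 20921 = 0.861 = 86.1%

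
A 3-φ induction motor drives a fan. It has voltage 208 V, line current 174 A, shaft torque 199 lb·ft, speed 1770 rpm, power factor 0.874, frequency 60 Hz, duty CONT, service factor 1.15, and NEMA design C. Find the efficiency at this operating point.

91.3 %

τ = 199 lb·ft × 1.356 = 269.8 N·m
ω = 2π × 1770/60 = 185.4 rad/s; P_out = τω = 269.8 × 185.4 = 50021 W
P_in = √3·V_L·I_L·cosφ = 1.732 × 208 × 174 × 0.874 = 54786 W
η = P_out / P_in = 50021 / 54786 = 0.913 = 91.3%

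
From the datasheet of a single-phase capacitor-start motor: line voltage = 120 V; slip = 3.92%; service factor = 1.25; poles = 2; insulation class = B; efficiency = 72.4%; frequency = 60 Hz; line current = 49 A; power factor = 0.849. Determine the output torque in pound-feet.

P_in = V·I·cosφ = 120 × 49 × 0.849 = 4992 W
P_out = η·P_in = 0.724 × 4992 = 3614 W
n_s = 120×60/2 = 3600 rpm; n = 3600×(1−0.0392) = 3459 rpm
ω = 2π×3459/60 = 362.2 rad/s
τ = P_out/ω = 3614/362.2 = 9.978 N·m
In lb·ft: 9.978/1.356 = 7.36 lb·ft

7.36 lb·ft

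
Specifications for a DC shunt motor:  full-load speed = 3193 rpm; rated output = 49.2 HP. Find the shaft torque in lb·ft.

81 lb·ft

P_out = 49.2 × 746 = 36703 W
ω = 2π × 3193/60 = 334.4 rad/s
τ = P_out/ω = 36703/334.4 = 109.8 N·m
In lb·ft: 109.8/1.356 = 81 lb·ft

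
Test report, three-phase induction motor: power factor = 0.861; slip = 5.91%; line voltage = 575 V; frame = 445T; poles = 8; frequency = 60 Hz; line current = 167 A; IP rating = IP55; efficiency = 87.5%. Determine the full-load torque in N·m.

1410 N·m

P_in = √3·V·I·cosφ = 1.732 × 575 × 167 × 0.861 = 143197 W
P_out = η·P_in = 0.875 × 143197 = 125297 W
n_s = 120×60/8 = 900 rpm; n = 900×(1−0.0591) = 847 rpm
ω = 2π×847/60 = 88.7 rad/s
τ = P_out/ω = 125297/88.7 = 1410 N·m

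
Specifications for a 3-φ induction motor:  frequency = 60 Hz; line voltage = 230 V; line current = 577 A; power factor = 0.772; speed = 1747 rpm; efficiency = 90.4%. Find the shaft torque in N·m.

877 N·m

P_in = √3·V·I·cosφ = 1.732 × 230 × 577 × 0.772 = 177447 W
P_out = η·P_in = 0.904 × 177447 = 160412 W
n = 1747 rpm
ω = 2π×1747/60 = 182.9 rad/s
τ = P_out/ω = 160412/182.9 = 877 N·m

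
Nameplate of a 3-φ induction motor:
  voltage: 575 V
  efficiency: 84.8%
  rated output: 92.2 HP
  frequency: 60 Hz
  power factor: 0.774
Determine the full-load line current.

P_out = 92.2 × 746 = 68781 W
P_in = P_out / η = 68781 / 0.848 = 81110 W
I_L = P_in / (√3·V_L·cosφ) = 81110 / (1.732 × 575 × 0.774) = 105 A

105 A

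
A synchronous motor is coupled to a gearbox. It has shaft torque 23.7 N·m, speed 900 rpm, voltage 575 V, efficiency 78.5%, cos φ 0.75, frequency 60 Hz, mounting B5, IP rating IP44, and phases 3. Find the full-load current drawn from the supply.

3.81 A

ω = 2π×900/60 = 94.25 rad/s; P_out = τω = 23.7 × 94.25 = 2234 W
P_in = P_out / η = 2234 / 0.785 = 2846 W
I_L = P_in / (√3·V_L·cosφ) = 2846 / (1.732 × 575 × 0.75) = 3.81 A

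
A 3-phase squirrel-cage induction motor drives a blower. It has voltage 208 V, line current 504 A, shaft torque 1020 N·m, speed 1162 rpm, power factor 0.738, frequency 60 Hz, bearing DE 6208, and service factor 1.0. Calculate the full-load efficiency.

92.6 %

ω = 2π × 1162/60 = 121.7 rad/s; P_out = τω = 1020 × 121.7 = 124134 W
P_in = √3·V_L·I_L·cosφ = 1.732 × 208 × 504 × 0.738 = 133998 W
η = P_out / P_in = 124134 / 133998 = 0.926 = 92.6%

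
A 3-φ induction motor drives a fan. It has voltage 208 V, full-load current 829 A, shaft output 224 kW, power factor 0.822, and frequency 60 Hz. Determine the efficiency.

P_out = 224 kW = 224000 W
P_in = √3·V_L·I_L·cosφ = 1.732 × 208 × 829 × 0.822 = 245492 W
η = P_out / P_in = 224000 / 245492 = 0.912 = 91.2%

91.2 %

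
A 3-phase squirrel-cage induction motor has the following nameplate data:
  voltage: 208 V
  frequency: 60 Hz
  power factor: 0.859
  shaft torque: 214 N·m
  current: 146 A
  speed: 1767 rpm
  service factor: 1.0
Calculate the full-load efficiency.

87.6 %

ω = 2π × 1767/60 = 185 rad/s; P_out = τω = 214 × 185 = 39590 W
P_in = √3·V_L·I_L·cosφ = 1.732 × 208 × 146 × 0.859 = 45181 W
η = P_out / P_in = 39590 / 45181 = 0.876 = 87.6%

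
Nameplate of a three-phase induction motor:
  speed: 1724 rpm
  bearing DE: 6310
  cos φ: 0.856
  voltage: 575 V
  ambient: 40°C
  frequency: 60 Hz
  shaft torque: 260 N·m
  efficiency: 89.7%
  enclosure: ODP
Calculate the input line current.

ω = 2π×1724/60 = 180.5 rad/s; P_out = τω = 260 × 180.5 = 46930 W
P_in = P_out / η = 46930 / 0.897 = 52319 W
I_L = P_in / (√3·V_L·cosφ) = 52319 / (1.732 × 575 × 0.856) = 61.4 A

61.4 A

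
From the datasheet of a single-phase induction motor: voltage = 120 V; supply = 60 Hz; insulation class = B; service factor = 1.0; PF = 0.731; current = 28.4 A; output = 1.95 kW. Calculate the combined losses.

541 W

P_in = V·I·cosφ = 120×28.4×0.731 = 2491 W
P_out = 1950 W
Losses = P_in − P_out = 2491 − 1950 = 541 W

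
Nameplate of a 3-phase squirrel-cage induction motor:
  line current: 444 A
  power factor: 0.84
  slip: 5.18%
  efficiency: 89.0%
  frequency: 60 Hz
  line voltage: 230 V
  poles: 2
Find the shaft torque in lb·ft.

P_in = √3·V·I·cosφ = 1.732 × 230 × 444 × 0.84 = 148572 W
P_out = η·P_in = 0.89 × 148572 = 132229 W
n_s = 120×60/2 = 3600 rpm; n = 3600×(1−0.0518) = 3414 rpm
ω = 2π×3414/60 = 357.5 rad/s
τ = P_out/ω = 132229/357.5 = 369.9 N·m
In lb·ft: 369.9/1.356 = 273 lb·ft

273 lb·ft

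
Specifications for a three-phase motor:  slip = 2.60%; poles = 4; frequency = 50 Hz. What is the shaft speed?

n_s = 120f/p = 120×50/4 = 1500 rpm
n = n_s(1 − s) = 1500 × (1 − 0.026) = 1461 rpm

1461 rpm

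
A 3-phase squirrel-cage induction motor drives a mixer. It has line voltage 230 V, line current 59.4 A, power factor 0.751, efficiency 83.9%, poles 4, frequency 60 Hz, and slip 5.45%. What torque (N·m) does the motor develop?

P_in = √3·V·I·cosφ = 1.732 × 230 × 59.4 × 0.751 = 17771 W
P_out = η·P_in = 0.839 × 17771 = 14910 W
n_s = 120×60/4 = 1800 rpm; n = 1800×(1−0.0545) = 1702 rpm
ω = 2π×1702/60 = 178.2 rad/s
τ = P_out/ω = 14910/178.2 = 83.7 N·m

83.7 N·m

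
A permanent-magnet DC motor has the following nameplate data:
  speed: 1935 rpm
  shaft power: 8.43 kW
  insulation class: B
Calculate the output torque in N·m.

ω = 2π × 1935/60 = 202.6 rad/s
τ = P/ω = 8430/202.6 = 41.6 N·m

41.6 N·m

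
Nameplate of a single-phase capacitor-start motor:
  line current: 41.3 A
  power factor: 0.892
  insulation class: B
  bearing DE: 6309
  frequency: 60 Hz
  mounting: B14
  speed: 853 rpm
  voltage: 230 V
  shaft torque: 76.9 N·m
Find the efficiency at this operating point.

ω = 2π × 853/60 = 89.33 rad/s; P_out = τω = 76.9 × 89.33 = 6869 W
P_in = V·I·cosφ = 230 × 41.3 × 0.892 = 8473 W
η = P_out / P_in = 6869 / 8473 = 0.811 = 81.1%

81.1 %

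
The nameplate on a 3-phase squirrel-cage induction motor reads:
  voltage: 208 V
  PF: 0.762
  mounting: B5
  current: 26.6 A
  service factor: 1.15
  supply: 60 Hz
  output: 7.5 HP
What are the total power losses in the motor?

1710 W

P_in = √3·V·I·cosφ = 1.732×208×26.6×0.762 = 7302 W
P_out = 7.5×746 = 5595 W
Losses = P_in − P_out = 7302 − 5595 = 1707 W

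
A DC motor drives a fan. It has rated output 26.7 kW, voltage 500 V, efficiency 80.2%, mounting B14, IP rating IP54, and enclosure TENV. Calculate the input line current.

P_out = 26.7 kW = 26700 W
P_in = P_out / η = 26700 / 0.802 = 33292 W
I = P_in / V = 33292 / 500 = 66.6 A

66.6 A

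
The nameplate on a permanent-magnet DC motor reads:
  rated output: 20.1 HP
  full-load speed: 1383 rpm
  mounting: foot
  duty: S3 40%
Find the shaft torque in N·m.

104 N·m

P_out = 20.1 × 746 = 14995 W
ω = 2π × 1383/60 = 144.8 rad/s
τ = P_out/ω = 14995/144.8 = 104 N·m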